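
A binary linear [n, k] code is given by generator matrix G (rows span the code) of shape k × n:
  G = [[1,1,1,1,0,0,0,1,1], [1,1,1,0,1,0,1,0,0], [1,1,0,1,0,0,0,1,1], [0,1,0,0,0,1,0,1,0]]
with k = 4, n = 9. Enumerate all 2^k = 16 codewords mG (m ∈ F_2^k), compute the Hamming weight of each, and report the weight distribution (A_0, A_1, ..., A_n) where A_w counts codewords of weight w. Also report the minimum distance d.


Weight distribution: A_0 = 1, A_1 = 1, A_3 = 1, A_4 = 3, A_5 = 5, A_6 = 4, A_7 = 1. Minimum distance d = 1.

Enumerate all 2^4 = 16 messages m ∈ F_2^4.
For each, compute codeword c = mG in F_2^9, then tally its weight.
  m = 0000 → c = 000000000, weight = 0.
  m = 1000 → c = 111100011, weight = 6.
  m = 0100 → c = 111010100, weight = 5.
  m = 1100 → c = 000110111, weight = 5.
  m = 0010 → c = 110100011, weight = 5.
  m = 1010 → c = 001000000, weight = 1.
  m = 0110 → c = 001110111, weight = 6.
  m = 1110 → c = 110010100, weight = 4.
  m = 0001 → c = 010001010, weight = 3.
  m = 1001 → c = 101101001, weight = 5.
  m = 0101 → c = 101011110, weight = 6.
  m = 1101 → c = 010111101, weight = 6.
  m = 0011 → c = 100101001, weight = 4.
  m = 1011 → c = 011001010, weight = 4.
  m = 0111 → c = 011111101, weight = 7.
  m = 1111 → c = 100011110, weight = 5.
Tally weights:
  weight 0: 1 codewords.
  weight 1: 1 codewords.
  weight 3: 1 codewords.
  weight 4: 3 codewords.
  weight 5: 5 codewords.
  weight 6: 4 codewords.
  weight 7: 1 codewords.
Minimum distance d = smallest w > 0 with A_w > 0 = 1.
Sanity: Σ A_w = 16 = 2^4 = 16 ✓.


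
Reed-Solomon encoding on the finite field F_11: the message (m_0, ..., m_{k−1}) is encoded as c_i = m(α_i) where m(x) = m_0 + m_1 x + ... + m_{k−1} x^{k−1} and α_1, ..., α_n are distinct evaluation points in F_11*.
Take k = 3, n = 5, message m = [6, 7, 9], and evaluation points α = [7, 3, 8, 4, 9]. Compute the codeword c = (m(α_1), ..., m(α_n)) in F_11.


c = [1, 9, 0, 2, 6]

Message polynomial: m(x) = 6 + 7·x + 9·x^2 (mod 11).
For each evaluation point α_i, compute m(α_i) mod 11:
  α_1 = 7: Horner steps 9 → 4 → 1, so m(7) = 1.
  α_2 = 3: Horner steps 9 → 1 → 9, so m(3) = 9.
  α_3 = 8: Horner steps 9 → 2 → 0, so m(8) = 0.
  α_4 = 4: Horner steps 9 → 10 → 2, so m(4) = 2.
  α_5 = 9: Horner steps 9 → 0 → 6, so m(9) = 6.
Codeword c = [1, 9, 0, 2, 6] ∈ F_11^5.


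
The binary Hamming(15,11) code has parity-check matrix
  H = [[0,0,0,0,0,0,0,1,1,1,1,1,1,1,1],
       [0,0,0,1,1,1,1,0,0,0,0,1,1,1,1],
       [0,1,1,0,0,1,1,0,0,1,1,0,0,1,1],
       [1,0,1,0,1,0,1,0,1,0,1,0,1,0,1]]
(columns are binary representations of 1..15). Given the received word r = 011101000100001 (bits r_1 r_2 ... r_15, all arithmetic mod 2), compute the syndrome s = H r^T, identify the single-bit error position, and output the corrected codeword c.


s = (0, 1, 1, 0)^T, error position = 6, corrected codeword c = 011100000100001

Compute s = H r^T mod 2 one row at a time:
  s_1 = 0 + 0 + 1 + 0 + 0 + 0 + 0 + 1 = 2 ≡ 0 (mod 2).
  s_2 = 1 + 0 + 1 + 0 + 0 + 0 + 0 + 1 = 3 ≡ 1 (mod 2).
  s_3 = 1 + 1 + 1 + 0 + 1 + 0 + 0 + 1 = 5 ≡ 1 (mod 2).
  s_4 = 0 + 1 + 0 + 0 + 0 + 0 + 0 + 1 = 2 ≡ 0 (mod 2).
s = (0, 1, 1, 0)^T — this equals column 6 of H (binary 0110), so error is at position 6.
Correct: flip bit 6 of r = 011101000100001 to get c = 011100000100001.


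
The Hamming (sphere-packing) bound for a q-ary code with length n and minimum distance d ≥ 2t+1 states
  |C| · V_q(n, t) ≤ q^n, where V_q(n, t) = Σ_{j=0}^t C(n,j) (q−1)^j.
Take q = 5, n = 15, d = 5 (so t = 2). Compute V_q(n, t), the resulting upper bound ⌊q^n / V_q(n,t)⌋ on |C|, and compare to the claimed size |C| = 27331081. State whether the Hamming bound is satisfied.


V_q(n, t) = 1741, q^n = 30517578125, Hamming bound = 17528764, |C| = 27331081 > bound (violated).

Step 1: Compute V_q(n, t) = Σ_{j=0}^2 C(n, j) (q−1)^j.
  j = 0: C(15,0)·(4)^0 = 1·1 = 1.
  j = 1: C(15,1)·(4)^1 = 15·4 = 60.
  j = 2: C(15,2)·(4)^2 = 105·16 = 1680.
  V_q(n, t) = 1 + 60 + 1680 = 1741.
Step 2: q^n = 5^15 = 30517578125.
Step 3: Hamming bound ⌊q^n / V_q(n,t)⌋ = ⌊30517578125/1741⌋ = 17528764.
Step 4: Compare |C| = 27331081 to 17528764: violated.
The claimed |C| lies above the Hamming bound, so no 5-ary code of length 15 with d ≥ 5 can have 27331081 codewords.


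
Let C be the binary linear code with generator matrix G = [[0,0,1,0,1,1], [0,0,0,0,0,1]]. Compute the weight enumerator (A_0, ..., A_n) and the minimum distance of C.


Weight distribution: A_0 = 1, A_1 = 1, A_2 = 1, A_3 = 1. Minimum distance d = 1.

Enumerate all 2^2 = 4 messages m ∈ F_2^2.
For each, compute codeword c = mG in F_2^6, then tally its weight.
  m = 00 → c = 000000, weight = 0.
  m = 10 → c = 001011, weight = 3.
  m = 01 → c = 000001, weight = 1.
  m = 11 → c = 001010, weight = 2.
Tally weights:
  weight 0: 1 codewords.
  weight 1: 1 codewords.
  weight 2: 1 codewords.
  weight 3: 1 codewords.
Minimum distance d = smallest w > 0 with A_w > 0 = 1.
Sanity: Σ A_w = 4 = 2^2 = 4 ✓.


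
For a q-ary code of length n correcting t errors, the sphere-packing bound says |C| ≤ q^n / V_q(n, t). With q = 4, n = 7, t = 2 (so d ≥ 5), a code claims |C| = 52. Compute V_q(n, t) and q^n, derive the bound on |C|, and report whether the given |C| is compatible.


V_q(n, t) = 211, q^n = 16384, Hamming bound = 77, |C| = 52 ≤ bound (satisfied).

Step 1: Compute V_q(n, t) = Σ_{j=0}^2 C(n, j) (q−1)^j.
  j = 0: C(7,0)·(3)^0 = 1·1 = 1.
  j = 1: C(7,1)·(3)^1 = 7·3 = 21.
  j = 2: C(7,2)·(3)^2 = 21·9 = 189.
  V_q(n, t) = 1 + 21 + 189 = 211.
Step 2: q^n = 4^7 = 16384.
Step 3: Hamming bound ⌊q^n / V_q(n,t)⌋ = ⌊16384/211⌋ = 77.
Step 4: Compare |C| = 52 to 77: satisfied.
The claimed |C| lies below the Hamming bound.


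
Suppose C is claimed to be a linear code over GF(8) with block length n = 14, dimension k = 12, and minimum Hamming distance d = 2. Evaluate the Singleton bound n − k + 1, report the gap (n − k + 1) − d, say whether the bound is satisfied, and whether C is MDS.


Singleton RHS = n − k + 1 = 3, slack = 1, bound satisfied, not MDS.

Singleton bound: d ≤ n − k + 1.
Here n = 14, k = 12, so n − k + 1 = 3.
Given d = 2, check d ≤ 3: YES.
Slack = (n − k + 1) − d = 1.
The code is NOT MDS (slack = 1 > 0).
Description: the claimed parameters are [14, 12, 2]_8; such a code would be non-MDS.


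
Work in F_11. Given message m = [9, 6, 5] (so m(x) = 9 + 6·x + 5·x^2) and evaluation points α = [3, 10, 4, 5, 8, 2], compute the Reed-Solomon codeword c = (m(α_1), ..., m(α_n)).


c = [6, 8, 3, 10, 3, 8]

Message polynomial: m(x) = 9 + 6·x + 5·x^2 (mod 11).
For each evaluation point α_i, compute m(α_i) mod 11:
  α_1 = 3: Horner steps 5 → 10 → 6, so m(3) = 6.
  α_2 = 10: Horner steps 5 → 1 → 8, so m(10) = 8.
  α_3 = 4: Horner steps 5 → 4 → 3, so m(4) = 3.
  α_4 = 5: Horner steps 5 → 9 → 10, so m(5) = 10.
  α_5 = 8: Horner steps 5 → 2 → 3, so m(8) = 3.
  α_6 = 2: Horner steps 5 → 5 → 8, so m(2) = 8.
Codeword c = [6, 8, 3, 10, 3, 8] ∈ F_11^6.


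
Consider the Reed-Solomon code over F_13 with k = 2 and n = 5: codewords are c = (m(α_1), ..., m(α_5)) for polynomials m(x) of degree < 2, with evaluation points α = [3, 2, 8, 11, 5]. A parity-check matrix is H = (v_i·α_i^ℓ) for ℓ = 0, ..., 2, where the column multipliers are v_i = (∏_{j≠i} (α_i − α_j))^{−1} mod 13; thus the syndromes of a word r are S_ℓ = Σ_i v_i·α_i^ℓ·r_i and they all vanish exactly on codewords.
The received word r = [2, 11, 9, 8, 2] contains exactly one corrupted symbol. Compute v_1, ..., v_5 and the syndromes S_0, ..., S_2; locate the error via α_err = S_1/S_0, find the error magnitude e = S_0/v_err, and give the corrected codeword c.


S = (11, 3, 2), error at position 5, error magnitude e = 5, c = [2, 11, 9, 8, 10].

Step 1: column multipliers v_i = (∏_{j≠i}(α_i − α_j))^{−1} mod 13.
  i = 1 (α = 3): (3−2)(3−8)(3−11)(3−5) = 1·(−5)·(−8)·(−2) = −80 ≡ 11, so v_1 = 11^{−1} = 6 (mod 13).
  i = 2 (α = 2): (2−3)(2−8)(2−11)(2−5) = (−1)·(−6)·(−9)·(−3) = 162 ≡ 6, so v_2 = 6^{−1} = 11 (mod 13).
  i = 3 (α = 8): (8−3)(8−2)(8−11)(8−5) = 5·6·(−3)·3 = −270 ≡ 3, so v_3 = 3^{−1} = 9 (mod 13).
  i = 4 (α = 11): (11−3)(11−2)(11−8)(11−5) = 8·9·3·6 = 1296 ≡ 9, so v_4 = 9^{−1} = 3 (mod 13).
  i = 5 (α = 5): (5−3)(5−2)(5−8)(5−11) = 2·3·(−3)·(−6) = 108 ≡ 4, so v_5 = 4^{−1} = 10 (mod 13).
  v = [6, 11, 9, 3, 10].
Step 2: syndromes of r = [2, 11, 9, 8, 2] (all sums mod 13).
  S_0 = Σ v_i r_i = 6·2 + 11·11 + 9·9 + 3·8 + 10·2 = 258 ≡ 11.
  S_1 = Σ v_i α_i r_i = 6·3·2 + 11·2·11 + 9·8·9 + 3·11·8 + 10·5·2 = 1290 ≡ 3.
  α_i^2 mod 13 = [9, 4, 12, 4, 12].
  S_2 = Σ v_i α_i^2 r_i = 6·9·2 + 11·4·11 + 9·12·9 + 3·4·8 + 10·12·2 = 1900 ≡ 2.
  S = (11, 3, 2) ≠ 0, so r is not a codeword (an error is present).
Step 3: locate the error. For a single error e at position i, S_ℓ = v_i·e·α_i^ℓ, so α_err = S_1/S_0.
  S_0^{−1} = 11^{−1} = 6 (mod 13), so α_err = 3·6 = 18 ≡ 5 = α_5. Error position i = 5.
  Consistency check: S_2/S_1 = 2·9 = 18 ≡ 5 = α_err ✓ (single-error assumption holds).
Step 4: error magnitude e = S_0/v_5 = S_0·∏_{j≠5}(α_5 − α_j) = 11·4 = 44 ≡ 5 (mod 13).
Step 5: correct position 5: c_5 = r_5 − e = 2 − 5 ≡ 10 (mod 13). Hence c = [2, 11, 9, 8, 10].
  Check: interpolating c through the α_i gives m(x) = 3 + 4·x (degree < 2) with m(α_i) = c_i for every i, so c is indeed a codeword.


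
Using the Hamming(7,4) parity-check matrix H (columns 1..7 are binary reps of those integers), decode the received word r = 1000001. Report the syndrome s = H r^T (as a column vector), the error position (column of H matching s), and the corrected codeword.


s = (1, 1, 0)^T, error position = 6, corrected codeword c = 1000011

Compute s = H r^T mod 2 one row at a time:
  s_1 = 0 + 0 + 0 + 1 = 1 ≡ 1 (mod 2).
  s_2 = 0 + 0 + 0 + 1 = 1 ≡ 1 (mod 2).
  s_3 = 1 + 0 + 0 + 1 = 2 ≡ 0 (mod 2).
s = (1, 1, 0)^T — this equals column 6 of H (binary 110), so error is at position 6.
Correct: flip bit 6 of r = 1000001 to get c = 1000011.


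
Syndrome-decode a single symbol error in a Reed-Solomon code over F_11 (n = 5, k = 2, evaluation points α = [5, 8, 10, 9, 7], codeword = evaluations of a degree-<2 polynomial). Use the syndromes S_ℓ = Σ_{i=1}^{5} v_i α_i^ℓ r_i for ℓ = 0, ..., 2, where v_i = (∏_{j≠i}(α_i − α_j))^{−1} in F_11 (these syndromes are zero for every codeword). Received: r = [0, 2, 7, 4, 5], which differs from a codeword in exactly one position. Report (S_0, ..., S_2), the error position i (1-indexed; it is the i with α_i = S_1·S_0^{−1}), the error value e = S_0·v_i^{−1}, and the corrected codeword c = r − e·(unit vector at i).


S = (9, 4, 3), error at position 4, error magnitude e = 5, c = [0, 2, 7, 10, 5].

Step 1: column multipliers v_i = (∏_{j≠i}(α_i − α_j))^{−1} mod 11.
  i = 1 (α = 5): (5−8)(5−10)(5−9)(5−7) = (−3)·(−5)·(−4)·(−2) = 120 ≡ 10, so v_1 = 10^{−1} = 10 (mod 11).
  i = 2 (α = 8): (8−5)(8−10)(8−9)(8−7) = 3·(−2)·(−1)·1 = 6 ≡ 6, so v_2 = 6^{−1} = 2 (mod 11).
  i = 3 (α = 10): (10−5)(10−8)(10−9)(10−7) = 5·2·1·3 = 30 ≡ 8, so v_3 = 8^{−1} = 7 (mod 11).
  i = 4 (α = 9): (9−5)(9−8)(9−10)(9−7) = 4·1·(−1)·2 = −8 ≡ 3, so v_4 = 3^{−1} = 4 (mod 11).
  i = 5 (α = 7): (7−5)(7−8)(7−10)(7−9) = 2·(−1)·(−3)·(−2) = −12 ≡ 10, so v_5 = 10^{−1} = 10 (mod 11).
  v = [10, 2, 7, 4, 10].
Step 2: syndromes of r = [0, 2, 7, 4, 5] (all sums mod 11).
  S_0 = Σ v_i r_i = 10·0 + 2·2 + 7·7 + 4·4 + 10·5 = 119 ≡ 9.
  S_1 = Σ v_i α_i r_i = 10·5·0 + 2·8·2 + 7·10·7 + 4·9·4 + 10·7·5 = 1016 ≡ 4.
  α_i^2 mod 11 = [3, 9, 1, 4, 5].
  S_2 = Σ v_i α_i^2 r_i = 10·3·0 + 2·9·2 + 7·1·7 + 4·4·4 + 10·5·5 = 399 ≡ 3.
  S = (9, 4, 3) ≠ 0, so r is not a codeword (an error is present).
Step 3: locate the error. For a single error e at position i, S_ℓ = v_i·e·α_i^ℓ, so α_err = S_1/S_0.
  S_0^{−1} = 9^{−1} = 5 (mod 11), so α_err = 4·5 = 20 ≡ 9 = α_4. Error position i = 4.
  Consistency check: S_2/S_1 = 3·3 = 9 ≡ 9 = α_err ✓ (single-error assumption holds).
Step 4: error magnitude e = S_0/v_4 = S_0·∏_{j≠4}(α_4 − α_j) = 9·3 = 27 ≡ 5 (mod 11).
Step 5: correct position 4: c_4 = r_4 − e = 4 − 5 ≡ 10 (mod 11). Hence c = [0, 2, 7, 10, 5].
  Check: interpolating c through the α_i gives m(x) = 4 + 8·x (degree < 2) with m(α_i) = c_i for every i, so c is indeed a codeword.


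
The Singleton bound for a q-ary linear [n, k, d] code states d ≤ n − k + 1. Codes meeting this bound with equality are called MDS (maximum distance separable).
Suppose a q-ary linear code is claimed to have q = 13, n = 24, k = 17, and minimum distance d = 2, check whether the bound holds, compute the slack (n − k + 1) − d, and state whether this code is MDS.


Singleton RHS = n − k + 1 = 8, slack = 6, bound satisfied, not MDS.

Singleton bound: d ≤ n − k + 1.
Here n = 24, k = 17, so n − k + 1 = 8.
Given d = 2, check d ≤ 8: YES.
Slack = (n − k + 1) − d = 6.
The code is NOT MDS (slack = 6 > 0).
Description: the claimed parameters are [24, 17, 2]_13; such a code would be non-MDS.


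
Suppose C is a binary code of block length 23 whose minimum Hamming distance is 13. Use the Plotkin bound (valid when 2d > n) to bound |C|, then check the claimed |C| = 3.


Plotkin bound M ≤ 8; given |C| = 3 ≤ bound (satisfied).

Check applicability: 2d = 26, n = 23.
2d − n = 3 > 0, so Plotkin applies.
Compute d/(2d−n) = 13/3 ≈ 4.3333.
⌊d/(2d−n)⌋ = 4.
Plotkin bound: M ≤ 2·4 = 8.
Given |C| = 3, check: satisfied.
This |C| is below the Plotkin bound.


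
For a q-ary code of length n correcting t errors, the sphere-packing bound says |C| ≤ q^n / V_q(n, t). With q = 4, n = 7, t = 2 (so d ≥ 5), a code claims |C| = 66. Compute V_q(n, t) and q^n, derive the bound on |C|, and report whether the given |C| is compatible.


V_q(n, t) = 211, q^n = 16384, Hamming bound = 77, |C| = 66 ≤ bound (satisfied).

Step 1: Compute V_q(n, t) = Σ_{j=0}^2 C(n, j) (q−1)^j.
  j = 0: C(7,0)·(3)^0 = 1·1 = 1.
  j = 1: C(7,1)·(3)^1 = 7·3 = 21.
  j = 2: C(7,2)·(3)^2 = 21·9 = 189.
  V_q(n, t) = 1 + 21 + 189 = 211.
Step 2: q^n = 4^7 = 16384.
Step 3: Hamming bound ⌊q^n / V_q(n,t)⌋ = ⌊16384/211⌋ = 77.
Step 4: Compare |C| = 66 to 77: satisfied.
The claimed |C| lies below the Hamming bound.


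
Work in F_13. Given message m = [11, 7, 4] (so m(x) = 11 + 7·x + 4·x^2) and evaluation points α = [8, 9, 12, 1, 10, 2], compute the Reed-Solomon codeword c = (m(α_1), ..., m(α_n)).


c = [11, 8, 8, 9, 0, 2]

Message polynomial: m(x) = 11 + 7·x + 4·x^2 (mod 13).
For each evaluation point α_i, compute m(α_i) mod 13:
  α_1 = 8: Horner steps 4 → 0 → 11, so m(8) = 11.
  α_2 = 9: Horner steps 4 → 4 → 8, so m(9) = 8.
  α_3 = 12: Horner steps 4 → 3 → 8, so m(12) = 8.
  α_4 = 1: Horner steps 4 → 11 → 9, so m(1) = 9.
  α_5 = 10: Horner steps 4 → 8 → 0, so m(10) = 0.
  α_6 = 2: Horner steps 4 → 2 → 2, so m(2) = 2.
Codeword c = [11, 8, 8, 9, 0, 2] ∈ F_13^6.


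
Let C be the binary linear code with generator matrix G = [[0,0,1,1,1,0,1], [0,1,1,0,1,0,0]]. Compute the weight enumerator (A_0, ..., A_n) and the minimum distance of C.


Weight distribution: A_0 = 1, A_3 = 2, A_4 = 1. Minimum distance d = 3.

Enumerate all 2^2 = 4 messages m ∈ F_2^2.
For each, compute codeword c = mG in F_2^7, then tally its weight.
  m = 00 → c = 0000000, weight = 0.
  m = 10 → c = 0011101, weight = 4.
  m = 01 → c = 0110100, weight = 3.
  m = 11 → c = 0101001, weight = 3.
Tally weights:
  weight 0: 1 codewords.
  weight 3: 2 codewords.
  weight 4: 1 codewords.
Minimum distance d = smallest w > 0 with A_w > 0 = 3.
Sanity: Σ A_w = 4 = 2^2 = 4 ✓.


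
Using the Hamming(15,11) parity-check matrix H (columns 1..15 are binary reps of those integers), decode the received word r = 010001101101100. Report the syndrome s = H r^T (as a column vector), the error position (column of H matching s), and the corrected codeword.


s = (0, 0, 0, 1)^T, error position = 1, corrected codeword c = 110001101101100

Compute s = H r^T mod 2 one row at a time:
  s_1 = 0 + 1 + 1 + 0 + 1 + 1 + 0 + 0 = 4 ≡ 0 (mod 2).
  s_2 = 0 + 0 + 1 + 1 + 1 + 1 + 0 + 0 = 4 ≡ 0 (mod 2).
  s_3 = 1 + 0 + 1 + 1 + 1 + 0 + 0 + 0 = 4 ≡ 0 (mod 2).
  s_4 = 0 + 0 + 0 + 1 + 1 + 0 + 1 + 0 = 3 ≡ 1 (mod 2).
s = (0, 0, 0, 1)^T — this equals column 1 of H (binary 0001), so error is at position 1.
Correct: flip bit 1 of r = 010001101101100 to get c = 110001101101100.


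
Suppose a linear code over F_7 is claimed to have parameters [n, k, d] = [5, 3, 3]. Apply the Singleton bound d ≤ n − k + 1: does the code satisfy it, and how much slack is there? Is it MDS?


Singleton RHS = n − k + 1 = 3, slack = 0, bound satisfied, MDS.

Singleton bound: d ≤ n − k + 1.
Here n = 5, k = 3, so n − k + 1 = 3.
Given d = 3, check d ≤ 3: YES.
Slack = (n − k + 1) − d = 0.
The code is MDS (slack = 0).
Description: the claimed parameters are [5, 3, 3]_7; such a code would be MDS (meets Singleton bound).


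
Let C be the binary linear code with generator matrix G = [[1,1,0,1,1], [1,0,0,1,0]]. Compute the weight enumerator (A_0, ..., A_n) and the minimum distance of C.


Weight distribution: A_0 = 1, A_2 = 2, A_4 = 1. Minimum distance d = 2.

Enumerate all 2^2 = 4 messages m ∈ F_2^2.
For each, compute codeword c = mG in F_2^5, then tally its weight.
  m = 00 → c = 00000, weight = 0.
  m = 10 → c = 11011, weight = 4.
  m = 01 → c = 10010, weight = 2.
  m = 11 → c = 01001, weight = 2.
Tally weights:
  weight 0: 1 codewords.
  weight 2: 2 codewords.
  weight 4: 1 codewords.
Minimum distance d = smallest w > 0 with A_w > 0 = 2.
Sanity: Σ A_w = 4 = 2^2 = 4 ✓.


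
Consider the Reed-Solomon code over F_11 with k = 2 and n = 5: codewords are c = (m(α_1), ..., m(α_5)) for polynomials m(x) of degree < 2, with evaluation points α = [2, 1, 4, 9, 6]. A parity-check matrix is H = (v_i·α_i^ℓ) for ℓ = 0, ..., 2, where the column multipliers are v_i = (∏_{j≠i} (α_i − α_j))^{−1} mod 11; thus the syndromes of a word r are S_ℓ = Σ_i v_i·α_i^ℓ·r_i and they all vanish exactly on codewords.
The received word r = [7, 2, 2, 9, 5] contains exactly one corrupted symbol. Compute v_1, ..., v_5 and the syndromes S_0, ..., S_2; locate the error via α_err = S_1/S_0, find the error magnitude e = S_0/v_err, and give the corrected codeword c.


S = (8, 10, 7), error at position 3, error magnitude e = 7, c = [7, 2, 6, 9, 5].

Step 1: column multipliers v_i = (∏_{j≠i}(α_i − α_j))^{−1} mod 11.
  i = 1 (α = 2): (2−1)(2−4)(2−9)(2−6) = 1·(−2)·(−7)·(−4) = −56 ≡ 10, so v_1 = 10^{−1} = 10 (mod 11).
  i = 2 (α = 1): (1−2)(1−4)(1−9)(1−6) = (−1)·(−3)·(−8)·(−5) = 120 ≡ 10, so v_2 = 10^{−1} = 10 (mod 11).
  i = 3 (α = 4): (4−2)(4−1)(4−9)(4−6) = 2·3·(−5)·(−2) = 60 ≡ 5, so v_3 = 5^{−1} = 9 (mod 11).
  i = 4 (α = 9): (9−2)(9−1)(9−4)(9−6) = 7·8·5·3 = 840 ≡ 4, so v_4 = 4^{−1} = 3 (mod 11).
  i = 5 (α = 6): (6−2)(6−1)(6−4)(6−9) = 4·5·2·(−3) = −120 ≡ 1, so v_5 = 1^{−1} = 1 (mod 11).
  v = [10, 10, 9, 3, 1].
Step 2: syndromes of r = [7, 2, 2, 9, 5] (all sums mod 11).
  S_0 = Σ v_i r_i = 10·7 + 10·2 + 9·2 + 3·9 + 1·5 = 140 ≡ 8.
  S_1 = Σ v_i α_i r_i = 10·2·7 + 10·1·2 + 9·4·2 + 3·9·9 + 1·6·5 = 505 ≡ 10.
  α_i^2 mod 11 = [4, 1, 5, 4, 3].
  S_2 = Σ v_i α_i^2 r_i = 10·4·7 + 10·1·2 + 9·5·2 + 3·4·9 + 1·3·5 = 513 ≡ 7.
  S = (8, 10, 7) ≠ 0, so r is not a codeword (an error is present).
Step 3: locate the error. For a single error e at position i, S_ℓ = v_i·e·α_i^ℓ, so α_err = S_1/S_0.
  S_0^{−1} = 8^{−1} = 7 (mod 11), so α_err = 10·7 = 70 ≡ 4 = α_3. Error position i = 3.
  Consistency check: S_2/S_1 = 7·10 = 70 ≡ 4 = α_err ✓ (single-error assumption holds).
Step 4: error magnitude e = S_0/v_3 = S_0·∏_{j≠3}(α_3 − α_j) = 8·5 = 40 ≡ 7 (mod 11).
Step 5: correct position 3: c_3 = r_3 − e = 2 − 7 ≡ 6 (mod 11). Hence c = [7, 2, 6, 9, 5].
  Check: interpolating c through the α_i gives m(x) = 8 + 5·x (degree < 2) with m(α_i) = c_i for every i, so c is indeed a codeword.


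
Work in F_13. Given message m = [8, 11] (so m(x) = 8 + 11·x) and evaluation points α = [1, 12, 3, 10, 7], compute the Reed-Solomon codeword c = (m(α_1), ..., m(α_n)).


c = [6, 10, 2, 1, 7]

Message polynomial: m(x) = 8 + 11·x (mod 13).
For each evaluation point α_i, compute m(α_i) mod 13:
  α_1 = 1: Horner steps 11 → 6, so m(1) = 6.
  α_2 = 12: Horner steps 11 → 10, so m(12) = 10.
  α_3 = 3: Horner steps 11 → 2, so m(3) = 2.
  α_4 = 10: Horner steps 11 → 1, so m(10) = 1.
  α_5 = 7: Horner steps 11 → 7, so m(7) = 7.
Codeword c = [6, 10, 2, 1, 7] ∈ F_13^5.


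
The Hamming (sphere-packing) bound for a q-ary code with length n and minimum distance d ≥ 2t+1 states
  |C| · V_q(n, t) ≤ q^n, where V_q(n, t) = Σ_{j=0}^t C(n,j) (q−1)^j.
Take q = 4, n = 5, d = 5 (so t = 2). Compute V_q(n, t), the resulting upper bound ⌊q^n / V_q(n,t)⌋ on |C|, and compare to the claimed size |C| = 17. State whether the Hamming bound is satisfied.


V_q(n, t) = 106, q^n = 1024, Hamming bound = 9, |C| = 17 > bound (violated).

Step 1: Compute V_q(n, t) = Σ_{j=0}^2 C(n, j) (q−1)^j.
  j = 0: C(5,0)·(3)^0 = 1·1 = 1.
  j = 1: C(5,1)·(3)^1 = 5·3 = 15.
  j = 2: C(5,2)·(3)^2 = 10·9 = 90.
  V_q(n, t) = 1 + 15 + 90 = 106.
Step 2: q^n = 4^5 = 1024.
Step 3: Hamming bound ⌊q^n / V_q(n,t)⌋ = ⌊1024/106⌋ = 9.
Step 4: Compare |C| = 17 to 9: violated.
The claimed |C| lies above the Hamming bound, so no 4-ary code of length 5 with d ≥ 5 can have 17 codewords.


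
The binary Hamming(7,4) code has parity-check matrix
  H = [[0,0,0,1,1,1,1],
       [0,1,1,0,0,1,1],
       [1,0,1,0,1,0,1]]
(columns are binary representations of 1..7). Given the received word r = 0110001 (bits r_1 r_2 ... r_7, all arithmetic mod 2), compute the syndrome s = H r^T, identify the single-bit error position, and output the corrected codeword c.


s = (1, 1, 0)^T, error position = 6, corrected codeword c = 0110011

Compute s = H r^T mod 2 one row at a time:
  s_1 = 0 + 0 + 0 + 1 = 1 ≡ 1 (mod 2).
  s_2 = 1 + 1 + 0 + 1 = 3 ≡ 1 (mod 2).
  s_3 = 0 + 1 + 0 + 1 = 2 ≡ 0 (mod 2).
s = (1, 1, 0)^T — this equals column 6 of H (binary 110), so error is at position 6.
Correct: flip bit 6 of r = 0110001 to get c = 0110011.


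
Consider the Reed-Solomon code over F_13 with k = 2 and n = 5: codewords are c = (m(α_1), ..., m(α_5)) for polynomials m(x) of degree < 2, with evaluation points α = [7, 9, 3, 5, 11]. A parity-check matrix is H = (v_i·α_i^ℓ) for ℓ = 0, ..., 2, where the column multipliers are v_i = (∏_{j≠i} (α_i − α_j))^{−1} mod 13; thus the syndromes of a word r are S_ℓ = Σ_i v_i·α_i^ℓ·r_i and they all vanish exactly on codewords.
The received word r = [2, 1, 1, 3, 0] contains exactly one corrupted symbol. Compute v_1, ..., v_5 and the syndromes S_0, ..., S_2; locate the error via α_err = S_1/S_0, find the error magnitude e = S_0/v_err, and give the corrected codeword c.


S = (7, 8, 11), error at position 3, error magnitude e = 10, c = [2, 1, 4, 3, 0].

Step 1: column multipliers v_i = (∏_{j≠i}(α_i − α_j))^{−1} mod 13.
  i = 1 (α = 7): (7−9)(7−3)(7−5)(7−11) = (−2)·4·2·(−4) = 64 ≡ 12, so v_1 = 12^{−1} = 12 (mod 13).
  i = 2 (α = 9): (9−7)(9−3)(9−5)(9−11) = 2·6·4·(−2) = −96 ≡ 8, so v_2 = 8^{−1} = 5 (mod 13).
  i = 3 (α = 3): (3−7)(3−9)(3−5)(3−11) = (−4)·(−6)·(−2)·(−8) = 384 ≡ 7, so v_3 = 7^{−1} = 2 (mod 13).
  i = 4 (α = 5): (5−7)(5−9)(5−3)(5−11) = (−2)·(−4)·2·(−6) = −96 ≡ 8, so v_4 = 8^{−1} = 5 (mod 13).
  i = 5 (α = 11): (11−7)(11−9)(11−3)(11−5) = 4·2·8·6 = 384 ≡ 7, so v_5 = 7^{−1} = 2 (mod 13).
  v = [12, 5, 2, 5, 2].
Step 2: syndromes of r = [2, 1, 1, 3, 0] (all sums mod 13).
  S_0 = Σ v_i r_i = 12·2 + 5·1 + 2·1 + 5·3 + 2·0 = 46 ≡ 7.
  S_1 = Σ v_i α_i r_i = 12·7·2 + 5·9·1 + 2·3·1 + 5·5·3 + 2·11·0 = 294 ≡ 8.
  α_i^2 mod 13 = [10, 3, 9, 12, 4].
  S_2 = Σ v_i α_i^2 r_i = 12·10·2 + 5·3·1 + 2·9·1 + 5·12·3 + 2·4·0 = 453 ≡ 11.
  S = (7, 8, 11) ≠ 0, so r is not a codeword (an error is present).
Step 3: locate the error. For a single error e at position i, S_ℓ = v_i·e·α_i^ℓ, so α_err = S_1/S_0.
  S_0^{−1} = 7^{−1} = 2 (mod 13), so α_err = 8·2 = 16 ≡ 3 = α_3. Error position i = 3.
  Consistency check: S_2/S_1 = 11·5 = 55 ≡ 3 = α_err ✓ (single-error assumption holds).
Step 4: error magnitude e = S_0/v_3 = S_0·∏_{j≠3}(α_3 − α_j) = 7·7 = 49 ≡ 10 (mod 13).
Step 5: correct position 3: c_3 = r_3 − e = 1 − 10 ≡ 4 (mod 13). Hence c = [2, 1, 4, 3, 0].
  Check: interpolating c through the α_i gives m(x) = 12 + 6·x (degree < 2) with m(α_i) = c_i for every i, so c is indeed a codeword.


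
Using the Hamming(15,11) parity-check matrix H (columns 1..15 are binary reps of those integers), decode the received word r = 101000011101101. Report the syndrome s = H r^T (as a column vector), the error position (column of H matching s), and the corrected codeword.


s = (0, 1, 1, 1)^T, error position = 7, corrected codeword c = 101000111101101

Compute s = H r^T mod 2 one row at a time:
  s_1 = 1 + 1 + 1 + 0 + 1 + 1 + 0 + 1 = 6 ≡ 0 (mod 2).
  s_2 = 0 + 0 + 0 + 0 + 1 + 1 + 0 + 1 = 3 ≡ 1 (mod 2).
  s_3 = 0 + 1 + 0 + 0 + 1 + 0 + 0 + 1 = 3 ≡ 1 (mod 2).
  s_4 = 1 + 1 + 0 + 0 + 1 + 0 + 1 + 1 = 5 ≡ 1 (mod 2).
s = (0, 1, 1, 1)^T — this equals column 7 of H (binary 0111), so error is at position 7.
Correct: flip bit 7 of r = 101000011101101 to get c = 101000111101101.


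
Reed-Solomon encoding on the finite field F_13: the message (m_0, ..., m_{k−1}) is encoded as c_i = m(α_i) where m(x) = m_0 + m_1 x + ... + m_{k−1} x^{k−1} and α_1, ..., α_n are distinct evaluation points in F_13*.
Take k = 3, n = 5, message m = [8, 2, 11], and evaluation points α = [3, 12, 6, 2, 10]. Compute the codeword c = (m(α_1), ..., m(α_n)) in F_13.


c = [9, 4, 0, 4, 10]

Message polynomial: m(x) = 8 + 2·x + 11·x^2 (mod 13).
For each evaluation point α_i, compute m(α_i) mod 13:
  α_1 = 3: Horner steps 11 → 9 → 9, so m(3) = 9.
  α_2 = 12: Horner steps 11 → 4 → 4, so m(12) = 4.
  α_3 = 6: Horner steps 11 → 3 → 0, so m(6) = 0.
  α_4 = 2: Horner steps 11 → 11 → 4, so m(2) = 4.
  α_5 = 10: Horner steps 11 → 8 → 10, so m(10) = 10.
Codeword c = [9, 4, 0, 4, 10] ∈ F_13^5.


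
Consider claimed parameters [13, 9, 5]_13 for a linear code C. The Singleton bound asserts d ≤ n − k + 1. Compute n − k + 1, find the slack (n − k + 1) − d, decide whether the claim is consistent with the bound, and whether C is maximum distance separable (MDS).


Singleton RHS = n − k + 1 = 5, slack = 0, bound satisfied, MDS.

Singleton bound: d ≤ n − k + 1.
Here n = 13, k = 9, so n − k + 1 = 5.
Given d = 5, check d ≤ 5: YES.
Slack = (n − k + 1) − d = 0.
The code is MDS (slack = 0).
Description: the claimed parameters are [13, 9, 5]_13; such a code would be MDS (meets Singleton bound).


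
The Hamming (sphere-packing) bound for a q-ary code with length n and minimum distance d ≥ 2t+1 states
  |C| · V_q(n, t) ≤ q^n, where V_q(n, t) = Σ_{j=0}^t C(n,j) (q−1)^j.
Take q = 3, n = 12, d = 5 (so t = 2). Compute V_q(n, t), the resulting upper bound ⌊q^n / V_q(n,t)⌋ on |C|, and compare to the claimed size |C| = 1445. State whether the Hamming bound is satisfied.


V_q(n, t) = 289, q^n = 531441, Hamming bound = 1838, |C| = 1445 ≤ bound (satisfied).

Step 1: Compute V_q(n, t) = Σ_{j=0}^2 C(n, j) (q−1)^j.
  j = 0: C(12,0)·(2)^0 = 1·1 = 1.
  j = 1: C(12,1)·(2)^1 = 12·2 = 24.
  j = 2: C(12,2)·(2)^2 = 66·4 = 264.
  V_q(n, t) = 1 + 24 + 264 = 289.
Step 2: q^n = 3^12 = 531441.
Step 3: Hamming bound ⌊q^n / V_q(n,t)⌋ = ⌊531441/289⌋ = 1838.
Step 4: Compare |C| = 1445 to 1838: satisfied.
The claimed |C| lies below the Hamming bound.


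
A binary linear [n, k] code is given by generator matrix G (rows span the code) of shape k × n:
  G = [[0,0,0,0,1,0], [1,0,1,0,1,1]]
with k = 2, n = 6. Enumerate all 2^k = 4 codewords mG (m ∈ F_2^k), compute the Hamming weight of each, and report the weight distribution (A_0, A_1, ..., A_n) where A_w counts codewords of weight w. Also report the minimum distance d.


Weight distribution: A_0 = 1, A_1 = 1, A_3 = 1, A_4 = 1. Minimum distance d = 1.

Enumerate all 2^2 = 4 messages m ∈ F_2^2.
For each, compute codeword c = mG in F_2^6, then tally its weight.
  m = 00 → c = 000000, weight = 0.
  m = 10 → c = 000010, weight = 1.
  m = 01 → c = 101011, weight = 4.
  m = 11 → c = 101001, weight = 3.
Tally weights:
  weight 0: 1 codewords.
  weight 1: 1 codewords.
  weight 3: 1 codewords.
  weight 4: 1 codewords.
Minimum distance d = smallest w > 0 with A_w > 0 = 1.
Sanity: Σ A_w = 4 = 2^2 = 4 ✓.


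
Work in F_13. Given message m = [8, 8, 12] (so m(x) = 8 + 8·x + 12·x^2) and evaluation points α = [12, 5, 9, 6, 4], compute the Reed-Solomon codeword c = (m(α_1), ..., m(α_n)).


c = [12, 10, 12, 7, 11]

Message polynomial: m(x) = 8 + 8·x + 12·x^2 (mod 13).
For each evaluation point α_i, compute m(α_i) mod 13:
  α_1 = 12: Horner steps 12 → 9 → 12, so m(12) = 12.
  α_2 = 5: Horner steps 12 → 3 → 10, so m(5) = 10.
  α_3 = 9: Horner steps 12 → 12 → 12, so m(9) = 12.
  α_4 = 6: Horner steps 12 → 2 → 7, so m(6) = 7.
  α_5 = 4: Horner steps 12 → 4 → 11, so m(4) = 11.
Codeword c = [12, 10, 12, 7, 11] ∈ F_13^5.


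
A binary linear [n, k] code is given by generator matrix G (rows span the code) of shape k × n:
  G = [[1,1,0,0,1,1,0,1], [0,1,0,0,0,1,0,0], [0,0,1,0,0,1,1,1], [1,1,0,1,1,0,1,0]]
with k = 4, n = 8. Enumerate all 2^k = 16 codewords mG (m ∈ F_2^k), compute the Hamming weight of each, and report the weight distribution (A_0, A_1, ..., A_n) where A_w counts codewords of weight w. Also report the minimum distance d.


Weight distribution: A_0 = 1, A_2 = 2, A_3 = 1, A_4 = 5, A_5 = 6, A_7 = 1. Minimum distance d = 2.

Enumerate all 2^4 = 16 messages m ∈ F_2^4.
For each, compute codeword c = mG in F_2^8, then tally its weight.
  m = 0000 → c = 00000000, weight = 0.
  m = 1000 → c = 11001101, weight = 5.
  m = 0100 → c = 01000100, weight = 2.
  m = 1100 → c = 10001001, weight = 3.
  m = 0010 → c = 00100111, weight = 4.
  m = 1010 → c = 11101010, weight = 5.
  m = 0110 → c = 01100011, weight = 4.
  m = 1110 → c = 10101110, weight = 5.
  m = 0001 → c = 11011010, weight = 5.
  m = 1001 → c = 00010111, weight = 4.
  m = 0101 → c = 10011110, weight = 5.
  m = 1101 → c = 01010011, weight = 4.
  m = 0011 → c = 11111101, weight = 7.
  m = 1011 → c = 00110000, weight = 2.
  m = 0111 → c = 10111001, weight = 5.
  m = 1111 → c = 01110100, weight = 4.
Tally weights:
  weight 0: 1 codewords.
  weight 2: 2 codewords.
  weight 3: 1 codewords.
  weight 4: 5 codewords.
  weight 5: 6 codewords.
  weight 7: 1 codewords.
Minimum distance d = smallest w > 0 with A_w > 0 = 2.
Sanity: Σ A_w = 16 = 2^4 = 16 ✓.


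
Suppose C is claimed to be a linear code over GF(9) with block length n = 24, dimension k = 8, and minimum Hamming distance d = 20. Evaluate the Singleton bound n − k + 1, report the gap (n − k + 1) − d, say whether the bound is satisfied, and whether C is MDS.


Singleton RHS = n − k + 1 = 17, slack = -3, bound violated (no such code; not MDS).

Singleton bound: d ≤ n − k + 1.
Here n = 24, k = 8, so n − k + 1 = 17.
Given d = 20, check d ≤ 17: NO.
Slack = (n − k + 1) − d = -3.
The slack is negative: d = 20 exceeds n − k + 1 = 17 by 3, so the Singleton bound is violated and no linear [24, 8, 20]_9 code can exist. In particular it is not MDS (MDS requires d = n − k + 1 exactly).
Description: the claimed parameters are [24, 8, 20]_9; such a code would be impossible (violates the Singleton bound).


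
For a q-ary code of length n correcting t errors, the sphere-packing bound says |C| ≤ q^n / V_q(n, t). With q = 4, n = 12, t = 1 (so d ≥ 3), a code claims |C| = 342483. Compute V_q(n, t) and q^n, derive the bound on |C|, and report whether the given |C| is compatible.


V_q(n, t) = 37, q^n = 16777216, Hamming bound = 453438, |C| = 342483 ≤ bound (satisfied).

Step 1: Compute V_q(n, t) = Σ_{j=0}^1 C(n, j) (q−1)^j.
  j = 0: C(12,0)·(3)^0 = 1·1 = 1.
  j = 1: C(12,1)·(3)^1 = 12·3 = 36.
  V_q(n, t) = 1 + 36 = 37.
Step 2: q^n = 4^12 = 16777216.
Step 3: Hamming bound ⌊q^n / V_q(n,t)⌋ = ⌊16777216/37⌋ = 453438.
Step 4: Compare |C| = 342483 to 453438: satisfied.
The claimed |C| lies below the Hamming bound.


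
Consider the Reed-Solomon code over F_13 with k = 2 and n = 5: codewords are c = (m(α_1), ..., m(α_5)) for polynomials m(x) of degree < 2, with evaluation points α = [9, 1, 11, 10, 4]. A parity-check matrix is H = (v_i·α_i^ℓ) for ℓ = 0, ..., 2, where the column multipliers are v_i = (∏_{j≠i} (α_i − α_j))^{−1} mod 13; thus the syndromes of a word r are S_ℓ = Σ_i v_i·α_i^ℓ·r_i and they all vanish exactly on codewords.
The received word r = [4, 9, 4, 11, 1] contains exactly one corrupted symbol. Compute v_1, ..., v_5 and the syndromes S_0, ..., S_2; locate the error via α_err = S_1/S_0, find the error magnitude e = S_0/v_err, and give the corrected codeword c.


S = (6, 2, 5), error at position 1, error magnitude e = 12, c = [5, 9, 4, 11, 1].

Step 1: column multipliers v_i = (∏_{j≠i}(α_i − α_j))^{−1} mod 13.
  i = 1 (α = 9): (9−1)(9−11)(9−10)(9−4) = 8·(−2)·(−1)·5 = 80 ≡ 2, so v_1 = 2^{−1} = 7 (mod 13).
  i = 2 (α = 1): (1−9)(1−11)(1−10)(1−4) = (−8)·(−10)·(−9)·(−3) = 2160 ≡ 2, so v_2 = 2^{−1} = 7 (mod 13).
  i = 3 (α = 11): (11−9)(11−1)(11−10)(11−4) = 2·10·1·7 = 140 ≡ 10, so v_3 = 10^{−1} = 4 (mod 13).
  i = 4 (α = 10): (10−9)(10−1)(10−11)(10−4) = 1·9·(−1)·6 = −54 ≡ 11, so v_4 = 11^{−1} = 6 (mod 13).
  i = 5 (α = 4): (4−9)(4−1)(4−11)(4−10) = (−5)·3·(−7)·(−6) = −630 ≡ 7, so v_5 = 7^{−1} = 2 (mod 13).
  v = [7, 7, 4, 6, 2].
Step 2: syndromes of r = [4, 9, 4, 11, 1] (all sums mod 13).
  S_0 = Σ v_i r_i = 7·4 + 7·9 + 4·4 + 6·11 + 2·1 = 175 ≡ 6.
  S_1 = Σ v_i α_i r_i = 7·9·4 + 7·1·9 + 4·11·4 + 6·10·11 + 2·4·1 = 1159 ≡ 2.
  α_i^2 mod 13 = [3, 1, 4, 9, 3].
  S_2 = Σ v_i α_i^2 r_i = 7·3·4 + 7·1·9 + 4·4·4 + 6·9·11 + 2·3·1 = 811 ≡ 5.
  S = (6, 2, 5) ≠ 0, so r is not a codeword (an error is present).
Step 3: locate the error. For a single error e at position i, S_ℓ = v_i·e·α_i^ℓ, so α_err = S_1/S_0.
  S_0^{−1} = 6^{−1} = 11 (mod 13), so α_err = 2·11 = 22 ≡ 9 = α_1. Error position i = 1.
  Consistency check: S_2/S_1 = 5·7 = 35 ≡ 9 = α_err ✓ (single-error assumption holds).
Step 4: error magnitude e = S_0/v_1 = S_0·∏_{j≠1}(α_1 − α_j) = 6·2 = 12 ≡ 12 (mod 13).
Step 5: correct position 1: c_1 = r_1 − e = 4 − 12 ≡ 5 (mod 13). Hence c = [5, 9, 4, 11, 1].
  Check: interpolating c through the α_i gives m(x) = 3 + 6·x (degree < 2) with m(α_i) = c_i for every i, so c is indeed a codeword.


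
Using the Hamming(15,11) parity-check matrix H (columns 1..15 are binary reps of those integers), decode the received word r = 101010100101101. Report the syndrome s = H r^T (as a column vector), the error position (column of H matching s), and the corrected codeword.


s = (0, 1, 0, 0)^T, error position = 4, corrected codeword c = 101110100101101

Compute s = H r^T mod 2 one row at a time:
  s_1 = 0 + 0 + 1 + 0 + 1 + 1 + 0 + 1 = 4 ≡ 0 (mod 2).
  s_2 = 0 + 1 + 0 + 1 + 1 + 1 + 0 + 1 = 5 ≡ 1 (mod 2).
  s_3 = 0 + 1 + 0 + 1 + 1 + 0 + 0 + 1 = 4 ≡ 0 (mod 2).
  s_4 = 1 + 1 + 1 + 1 + 0 + 0 + 1 + 1 = 6 ≡ 0 (mod 2).
s = (0, 1, 0, 0)^T — this equals column 4 of H (binary 0100), so error is at position 4.
Correct: flip bit 4 of r = 101010100101101 to get c = 101110100101101.


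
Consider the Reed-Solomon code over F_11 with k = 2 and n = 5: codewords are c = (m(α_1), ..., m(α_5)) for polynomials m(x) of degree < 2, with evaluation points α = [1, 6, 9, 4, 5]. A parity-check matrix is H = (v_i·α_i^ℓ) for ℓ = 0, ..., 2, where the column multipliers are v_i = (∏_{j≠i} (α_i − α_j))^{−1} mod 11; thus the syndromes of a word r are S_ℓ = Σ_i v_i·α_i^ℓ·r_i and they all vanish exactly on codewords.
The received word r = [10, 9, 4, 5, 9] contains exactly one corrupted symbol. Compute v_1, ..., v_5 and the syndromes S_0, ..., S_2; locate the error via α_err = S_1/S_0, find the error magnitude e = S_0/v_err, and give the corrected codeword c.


S = (7, 2, 10), error at position 5, error magnitude e = 2, c = [10, 9, 4, 5, 7].

Step 1: column multipliers v_i = (∏_{j≠i}(α_i − α_j))^{−1} mod 11.
  i = 1 (α = 1): (1−6)(1−9)(1−4)(1−5) = (−5)·(−8)·(−3)·(−4) = 480 ≡ 7, so v_1 = 7^{−1} = 8 (mod 11).
  i = 2 (α = 6): (6−1)(6−9)(6−4)(6−5) = 5·(−3)·2·1 = −30 ≡ 3, so v_2 = 3^{−1} = 4 (mod 11).
  i = 3 (α = 9): (9−1)(9−6)(9−4)(9−5) = 8·3·5·4 = 480 ≡ 7, so v_3 = 7^{−1} = 8 (mod 11).
  i = 4 (α = 4): (4−1)(4−6)(4−9)(4−5) = 3·(−2)·(−5)·(−1) = −30 ≡ 3, so v_4 = 3^{−1} = 4 (mod 11).
  i = 5 (α = 5): (5−1)(5−6)(5−9)(5−4) = 4·(−1)·(−4)·1 = 16 ≡ 5, so v_5 = 5^{−1} = 9 (mod 11).
  v = [8, 4, 8, 4, 9].
Step 2: syndromes of r = [10, 9, 4, 5, 9] (all sums mod 11).
  S_0 = Σ v_i r_i = 8·10 + 4·9 + 8·4 + 4·5 + 9·9 = 249 ≡ 7.
  S_1 = Σ v_i α_i r_i = 8·1·10 + 4·6·9 + 8·9·4 + 4·4·5 + 9·5·9 = 1069 ≡ 2.
  α_i^2 mod 11 = [1, 3, 4, 5, 3].
  S_2 = Σ v_i α_i^2 r_i = 8·1·10 + 4·3·9 + 8·4·4 + 4·5·5 + 9·3·9 = 659 ≡ 10.
  S = (7, 2, 10) ≠ 0, so r is not a codeword (an error is present).
Step 3: locate the error. For a single error e at position i, S_ℓ = v_i·e·α_i^ℓ, so α_err = S_1/S_0.
  S_0^{−1} = 7^{−1} = 8 (mod 11), so α_err = 2·8 = 16 ≡ 5 = α_5. Error position i = 5.
  Consistency check: S_2/S_1 = 10·6 = 60 ≡ 5 = α_err ✓ (single-error assumption holds).
Step 4: error magnitude e = S_0/v_5 = S_0·∏_{j≠5}(α_5 − α_j) = 7·5 = 35 ≡ 2 (mod 11).
Step 5: correct position 5: c_5 = r_5 − e = 9 − 2 ≡ 7 (mod 11). Hence c = [10, 9, 4, 5, 7].
  Check: interpolating c through the α_i gives m(x) = 8 + 2·x (degree < 2) with m(α_i) = c_i for every i, so c is indeed a codeword.


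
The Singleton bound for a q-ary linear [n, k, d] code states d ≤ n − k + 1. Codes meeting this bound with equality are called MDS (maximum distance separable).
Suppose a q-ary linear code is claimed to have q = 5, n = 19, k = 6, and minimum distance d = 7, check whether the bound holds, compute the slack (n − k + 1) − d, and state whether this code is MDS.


Singleton RHS = n − k + 1 = 14, slack = 7, bound satisfied, not MDS.

Singleton bound: d ≤ n − k + 1.
Here n = 19, k = 6, so n − k + 1 = 14.
Given d = 7, check d ≤ 14: YES.
Slack = (n − k + 1) − d = 7.
The code is NOT MDS (slack = 7 > 0).
Description: the claimed parameters are [19, 6, 7]_5; such a code would be non-MDS.


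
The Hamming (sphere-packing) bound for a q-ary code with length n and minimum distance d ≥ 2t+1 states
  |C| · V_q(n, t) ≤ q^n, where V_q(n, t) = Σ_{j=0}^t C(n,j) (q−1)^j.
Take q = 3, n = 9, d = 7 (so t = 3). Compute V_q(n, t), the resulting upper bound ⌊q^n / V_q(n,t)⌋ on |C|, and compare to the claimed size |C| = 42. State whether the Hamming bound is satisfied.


V_q(n, t) = 835, q^n = 19683, Hamming bound = 23, |C| = 42 > bound (violated).

Step 1: Compute V_q(n, t) = Σ_{j=0}^3 C(n, j) (q−1)^j.
  j = 0: C(9,0)·(2)^0 = 1·1 = 1.
  j = 1: C(9,1)·(2)^1 = 9·2 = 18.
  j = 2: C(9,2)·(2)^2 = 36·4 = 144.
  j = 3: C(9,3)·(2)^3 = 84·8 = 672.
  V_q(n, t) = 1 + 18 + 144 + 672 = 835.
Step 2: q^n = 3^9 = 19683.
Step 3: Hamming bound ⌊q^n / V_q(n,t)⌋ = ⌊19683/835⌋ = 23.
Step 4: Compare |C| = 42 to 23: violated.
The claimed |C| lies above the Hamming bound, so no 3-ary code of length 9 with d ≥ 7 can have 42 codewords.
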